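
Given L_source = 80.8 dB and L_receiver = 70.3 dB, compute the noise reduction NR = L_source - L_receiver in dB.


NR = L_source - L_receiver (difference between source and receiving room levels)
NR = 80.8 - 70.3 = 10.5 dB


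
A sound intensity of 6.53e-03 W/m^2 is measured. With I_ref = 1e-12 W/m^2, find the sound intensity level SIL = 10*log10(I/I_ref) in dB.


I / I_ref = 6.53e-03 / 1e-12 = 6.53e+09
SIL = 10 * log10(6.53e+09) = 98.149 dB


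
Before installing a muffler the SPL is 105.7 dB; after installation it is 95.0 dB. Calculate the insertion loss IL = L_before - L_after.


Insertion loss = SPL without muffler - SPL with muffler
IL = 105.7 - 95.0 = 10.7 dB


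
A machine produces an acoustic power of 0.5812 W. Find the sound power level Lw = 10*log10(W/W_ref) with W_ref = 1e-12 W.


W / W_ref = 0.5812 / 1e-12 = 5.812e+11
Lw = 10 * log10(5.812e+11) = 117.64 dB


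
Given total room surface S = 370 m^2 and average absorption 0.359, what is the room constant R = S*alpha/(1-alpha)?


R = 370 * 0.359 / (1 - 0.359) = 207.22 m^2


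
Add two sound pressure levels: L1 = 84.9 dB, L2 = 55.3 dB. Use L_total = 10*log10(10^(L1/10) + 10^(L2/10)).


10^(84.9/10) = 3.0903e+08
10^(55.3/10) = 338844
Sum = 3.0903e+08 + 338844 = 3.09369e+08
L_total = 10*log10(3.09369e+08) = 84.905 dB


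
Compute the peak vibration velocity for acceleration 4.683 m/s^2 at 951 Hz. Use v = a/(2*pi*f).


omega = 2*pi*f = 2*pi*951 = 5975.31 rad/s
v = a / omega = 4.683 / 5975.31 = 0.00078373 m/s


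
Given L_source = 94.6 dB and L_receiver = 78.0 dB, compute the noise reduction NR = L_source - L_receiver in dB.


NR = L_source - L_receiver (difference between source and receiving room levels)
NR = 94.6 - 78.0 = 16.6 dB


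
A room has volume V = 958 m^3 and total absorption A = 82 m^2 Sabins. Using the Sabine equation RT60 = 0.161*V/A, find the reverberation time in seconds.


RT60 = 0.161 * 958 / 82 = 1.881 s


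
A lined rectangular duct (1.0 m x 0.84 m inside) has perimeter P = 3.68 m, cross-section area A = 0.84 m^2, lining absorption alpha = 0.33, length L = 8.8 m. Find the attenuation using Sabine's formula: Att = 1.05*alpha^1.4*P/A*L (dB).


alpha^1.4 = 0.33^1.4 = 0.211797
Attenuation rate = 1.05 * alpha^1.4 * P / A
= 1.05 * 0.211797 * 3.68 / 0.84 = 0.974266 dB/m
Total Att = 0.974266 * 8.8 = 8.5735 dB


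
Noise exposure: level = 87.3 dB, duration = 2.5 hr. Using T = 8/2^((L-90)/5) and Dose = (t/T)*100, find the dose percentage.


T_allowed = 8 / 2^((87.3 - 90)/5) = 11.6318 hr
Dose = 2.5 / 11.6318 * 100 = 21.493 %


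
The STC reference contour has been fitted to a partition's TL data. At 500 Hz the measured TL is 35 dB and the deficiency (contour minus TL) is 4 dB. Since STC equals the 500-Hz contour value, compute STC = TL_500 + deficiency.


By ASTM E413, STC = value of the fitted reference contour at 500 Hz.
Contour value at 500 Hz = TL_500 + deficiency = 35 + 4 = 39
STC = 39


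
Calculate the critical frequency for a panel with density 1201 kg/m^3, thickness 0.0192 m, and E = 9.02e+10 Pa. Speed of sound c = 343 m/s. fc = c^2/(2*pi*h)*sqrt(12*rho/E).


12*rho/E = 12*1201/9.02e+10 = 1.59778e-07
sqrt(12*rho/E) = sqrt(1.59778e-07) = 0.000399722
c^2/(2*pi*h) = 343^2/(2*pi*0.0192) = 975230
fc = 975230 * 0.000399722 = 389.82 Hz


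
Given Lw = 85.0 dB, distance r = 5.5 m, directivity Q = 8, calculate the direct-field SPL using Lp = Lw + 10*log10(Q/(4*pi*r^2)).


4*pi*r^2 = 4*pi*5.5^2 = 380.133 m^2
Q / (4*pi*r^2) = 8 / 380.133 = 0.0210453
Lp = 85.0 + 10*log10(0.0210453) = 68.232 dB


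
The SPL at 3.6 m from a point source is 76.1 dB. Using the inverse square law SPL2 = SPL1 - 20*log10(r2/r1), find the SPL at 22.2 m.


r2/r1 = 22.2/3.6 = 6.16667
Correction = 20*log10(6.16667) = 15.801 dB
SPL2 = 76.1 - 15.801 = 60.299 dB


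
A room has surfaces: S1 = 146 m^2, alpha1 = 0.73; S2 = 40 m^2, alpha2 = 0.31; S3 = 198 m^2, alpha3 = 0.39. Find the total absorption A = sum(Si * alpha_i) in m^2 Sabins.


146 * 0.73 = 106.58
40 * 0.31 = 12.4
198 * 0.39 = 77.22
A_total = 106.58 + 12.4 + 77.22 = 196.2 m^2


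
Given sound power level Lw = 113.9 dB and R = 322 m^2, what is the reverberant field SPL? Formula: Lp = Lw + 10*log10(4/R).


4/R = 4/322 = 0.0124224
Lp = 113.9 + 10*log10(0.0124224) = 94.842 dB


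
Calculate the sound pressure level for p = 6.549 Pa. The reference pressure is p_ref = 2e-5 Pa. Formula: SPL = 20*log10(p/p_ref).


p / p_ref = 6.549 / 2e-5 = 327450
SPL = 20 * log10(327450) = 110.3 dB


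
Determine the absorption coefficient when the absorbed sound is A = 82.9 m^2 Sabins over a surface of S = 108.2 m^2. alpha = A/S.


Absorption coefficient = absorbed power / incident power
alpha = A / S = 82.9 / 108.2 = 0.76617


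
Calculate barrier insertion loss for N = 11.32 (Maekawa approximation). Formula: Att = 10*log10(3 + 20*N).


3 + 20*N = 3 + 20*11.32 = 229.4
Att = 10*log10(229.4) = 23.606 dB


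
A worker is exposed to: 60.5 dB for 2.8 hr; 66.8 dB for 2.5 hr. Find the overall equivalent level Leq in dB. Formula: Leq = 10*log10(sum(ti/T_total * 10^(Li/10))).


T_total = 2.8 + 2.5 = 5.3 hr
(2.8/5.3) * 10^(60.5/10) = 592764
(2.5/5.3) * 10^(66.8/10) = 2.25769e+06
Sum = 592764 + 2.25769e+06 = 2.85045e+06
Leq = 10*log10(2.85045e+06) = 64.549 dB


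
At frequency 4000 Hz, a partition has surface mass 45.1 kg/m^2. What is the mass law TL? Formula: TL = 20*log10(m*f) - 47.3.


m * f = 45.1 * 4000 = 180400
20*log10(180400) = 105.125 dB
TL = 105.125 - 47.3 = 57.825 dB


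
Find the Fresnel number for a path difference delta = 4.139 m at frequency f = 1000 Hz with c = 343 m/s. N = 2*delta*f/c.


N = 2*delta*f/c = 2*delta/lambda, where lambda = c/f
lambda = 343 / 1000 = 0.343 m
N = 2 * 4.139 / 0.343 = 24.134


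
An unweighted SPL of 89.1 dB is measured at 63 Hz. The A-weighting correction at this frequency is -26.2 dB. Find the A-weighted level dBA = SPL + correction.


A-weighting table: 63 Hz -> -26.2 dB correction
SPL_A = SPL + correction = 89.1 + (-26.2) = 62.9 dBA


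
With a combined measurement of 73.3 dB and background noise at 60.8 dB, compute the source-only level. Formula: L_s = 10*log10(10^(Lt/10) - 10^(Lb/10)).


10^(73.3/10) = 2.13796e+07
10^(60.8/10) = 1.20226e+06
Difference = 2.13796e+07 - 1.20226e+06 = 2.01773e+07
L_source = 10*log10(2.01773e+07) = 73.049 dB


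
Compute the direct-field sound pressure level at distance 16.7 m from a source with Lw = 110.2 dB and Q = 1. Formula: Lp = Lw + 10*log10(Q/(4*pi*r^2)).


4*pi*r^2 = 4*pi*16.7^2 = 3504.64 m^2
Q / (4*pi*r^2) = 1 / 3504.64 = 0.000285336
Lp = 110.2 + 10*log10(0.000285336) = 74.754 dB


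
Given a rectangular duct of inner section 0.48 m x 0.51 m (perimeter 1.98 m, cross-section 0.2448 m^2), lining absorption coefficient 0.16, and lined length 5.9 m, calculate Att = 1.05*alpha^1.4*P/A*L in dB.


alpha^1.4 = 0.16^1.4 = 0.076872
Attenuation rate = 1.05 * alpha^1.4 * P / A
= 1.05 * 0.076872 * 1.98 / 0.2448 = 0.652847 dB/m
Total Att = 0.652847 * 5.9 = 3.8518 dB


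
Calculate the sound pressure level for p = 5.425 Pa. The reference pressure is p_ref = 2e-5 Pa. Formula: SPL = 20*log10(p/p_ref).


p / p_ref = 5.425 / 2e-5 = 271250
SPL = 20 * log10(271250) = 108.67 dB


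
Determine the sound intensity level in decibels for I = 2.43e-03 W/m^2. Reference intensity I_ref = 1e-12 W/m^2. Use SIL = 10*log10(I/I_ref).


I / I_ref = 2.43e-03 / 1e-12 = 2.43e+09
SIL = 10 * log10(2.43e+09) = 93.856 dB


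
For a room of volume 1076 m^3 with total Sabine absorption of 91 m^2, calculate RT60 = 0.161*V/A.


RT60 = 0.161 * 1076 / 91 = 1.9037 s


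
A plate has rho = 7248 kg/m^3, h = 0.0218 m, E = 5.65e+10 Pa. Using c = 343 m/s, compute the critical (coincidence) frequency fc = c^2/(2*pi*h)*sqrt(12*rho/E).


12*rho/E = 12*7248/5.65e+10 = 1.5394e-06
sqrt(12*rho/E) = sqrt(1.5394e-06) = 0.00124073
c^2/(2*pi*h) = 343^2/(2*pi*0.0218) = 858918
fc = 858918 * 0.00124073 = 1065.7 Hz


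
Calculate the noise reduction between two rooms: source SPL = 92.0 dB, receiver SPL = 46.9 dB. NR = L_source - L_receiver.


NR = L_source - L_receiver (difference between source and receiving room levels)
NR = 92.0 - 46.9 = 45.1 dB


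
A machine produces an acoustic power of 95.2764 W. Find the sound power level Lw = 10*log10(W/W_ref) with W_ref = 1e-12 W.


W / W_ref = 95.2764 / 1e-12 = 9.52764e+13
Lw = 10 * log10(9.52764e+13) = 139.79 dB


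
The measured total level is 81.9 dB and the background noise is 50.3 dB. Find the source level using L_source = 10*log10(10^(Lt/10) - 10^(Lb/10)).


10^(81.9/10) = 1.54882e+08
10^(50.3/10) = 107152
Difference = 1.54882e+08 - 107152 = 1.54775e+08
L_source = 10*log10(1.54775e+08) = 81.897 dB


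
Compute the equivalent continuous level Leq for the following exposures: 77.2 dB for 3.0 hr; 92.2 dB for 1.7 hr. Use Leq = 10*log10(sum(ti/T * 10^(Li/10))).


T_total = 3.0 + 1.7 = 4.7 hr
(3.0/4.7) * 10^(77.2/10) = 3.34983e+07
(1.7/4.7) * 10^(92.2/10) = 6.00276e+08
Sum = 3.34983e+07 + 6.00276e+08 = 6.33774e+08
Leq = 10*log10(6.33774e+08) = 88.019 dB


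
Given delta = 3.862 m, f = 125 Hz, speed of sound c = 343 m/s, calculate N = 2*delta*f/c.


N = 2*delta*f/c = 2*delta/lambda, where lambda = c/f
lambda = 343 / 125 = 2.744 m
N = 2 * 3.862 / 2.744 = 2.8149


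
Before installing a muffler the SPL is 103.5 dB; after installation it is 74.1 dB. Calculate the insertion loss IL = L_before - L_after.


Insertion loss = SPL without muffler - SPL with muffler
IL = 103.5 - 74.1 = 29.4 dB


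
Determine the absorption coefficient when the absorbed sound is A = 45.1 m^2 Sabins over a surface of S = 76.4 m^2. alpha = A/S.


Absorption coefficient = absorbed power / incident power
alpha = A / S = 45.1 / 76.4 = 0.59031


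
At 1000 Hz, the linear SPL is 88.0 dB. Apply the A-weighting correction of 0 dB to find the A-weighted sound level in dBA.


A-weighting table: 1000 Hz -> 0 dB correction
SPL_A = SPL + correction = 88.0 + (0) = 88 dBA


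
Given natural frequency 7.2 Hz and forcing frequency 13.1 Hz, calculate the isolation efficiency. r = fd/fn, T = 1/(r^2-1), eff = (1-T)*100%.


r = 13.1 / 7.2 = 1.81944
r^2 - 1 = 1.81944^2 - 1 = 2.31036
T = 1/2.31036 = 0.432833
Efficiency = (1 - 0.432833)*100 = 56.717 %


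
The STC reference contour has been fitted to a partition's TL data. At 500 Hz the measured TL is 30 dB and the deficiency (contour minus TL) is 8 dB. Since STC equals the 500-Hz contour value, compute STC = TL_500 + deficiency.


By ASTM E413, STC = value of the fitted reference contour at 500 Hz.
Contour value at 500 Hz = TL_500 + deficiency = 30 + 8 = 38
STC = 38


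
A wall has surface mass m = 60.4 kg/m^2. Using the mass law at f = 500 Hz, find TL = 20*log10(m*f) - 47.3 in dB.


m * f = 60.4 * 500 = 30200
20*log10(30200) = 89.6001 dB
TL = 89.6001 - 47.3 = 42.3 dB


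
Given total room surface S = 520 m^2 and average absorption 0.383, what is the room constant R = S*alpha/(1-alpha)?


R = 520 * 0.383 / (1 - 0.383) = 322.79 m^2


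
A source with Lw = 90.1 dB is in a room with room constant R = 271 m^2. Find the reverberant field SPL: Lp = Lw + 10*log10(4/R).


4/R = 4/271 = 0.0147601
Lp = 90.1 + 10*log10(0.0147601) = 71.791 dB


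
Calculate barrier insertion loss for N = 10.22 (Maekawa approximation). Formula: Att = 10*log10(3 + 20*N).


3 + 20*N = 3 + 20*10.22 = 207.4
Att = 10*log10(207.4) = 23.168 dB


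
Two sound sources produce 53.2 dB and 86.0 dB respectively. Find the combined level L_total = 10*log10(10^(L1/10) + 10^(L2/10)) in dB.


10^(53.2/10) = 208930
10^(86.0/10) = 3.98107e+08
Sum = 208930 + 3.98107e+08 = 3.98316e+08
L_total = 10*log10(3.98316e+08) = 86.002 dB


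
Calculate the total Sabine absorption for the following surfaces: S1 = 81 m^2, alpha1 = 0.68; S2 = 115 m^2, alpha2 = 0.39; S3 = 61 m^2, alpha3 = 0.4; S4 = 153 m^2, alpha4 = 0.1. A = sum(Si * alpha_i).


81 * 0.68 = 55.08
115 * 0.39 = 44.85
61 * 0.4 = 24.4
153 * 0.1 = 15.3
A_total = 55.08 + 44.85 + 24.4 + 15.3 = 139.63 m^2


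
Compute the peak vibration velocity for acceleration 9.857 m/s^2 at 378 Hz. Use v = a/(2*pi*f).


omega = 2*pi*f = 2*pi*378 = 2375.04 rad/s
v = a / omega = 9.857 / 2375.04 = 0.0041502 m/s


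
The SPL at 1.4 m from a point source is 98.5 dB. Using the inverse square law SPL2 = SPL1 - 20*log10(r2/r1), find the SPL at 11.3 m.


r2/r1 = 11.3/1.4 = 8.07143
Correction = 20*log10(8.07143) = 18.139 dB
SPL2 = 98.5 - 18.139 = 80.361 dB


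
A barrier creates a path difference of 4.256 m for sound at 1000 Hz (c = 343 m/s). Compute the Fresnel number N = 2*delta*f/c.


N = 2*delta*f/c = 2*delta/lambda, where lambda = c/f
lambda = 343 / 1000 = 0.343 m
N = 2 * 4.256 / 0.343 = 24.816


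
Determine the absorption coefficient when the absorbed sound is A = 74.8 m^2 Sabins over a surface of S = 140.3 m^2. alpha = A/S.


Absorption coefficient = absorbed power / incident power
alpha = A / S = 74.8 / 140.3 = 0.53314


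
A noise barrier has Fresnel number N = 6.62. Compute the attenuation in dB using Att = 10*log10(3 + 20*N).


3 + 20*N = 3 + 20*6.62 = 135.4
Att = 10*log10(135.4) = 21.316 dB


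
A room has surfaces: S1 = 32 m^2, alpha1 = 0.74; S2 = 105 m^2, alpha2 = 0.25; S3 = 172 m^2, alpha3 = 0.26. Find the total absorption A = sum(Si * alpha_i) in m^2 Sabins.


32 * 0.74 = 23.68
105 * 0.25 = 26.25
172 * 0.26 = 44.72
A_total = 23.68 + 26.25 + 44.72 = 94.65 m^2


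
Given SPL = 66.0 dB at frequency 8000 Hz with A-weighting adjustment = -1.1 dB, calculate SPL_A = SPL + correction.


A-weighting table: 8000 Hz -> -1.1 dB correction
SPL_A = SPL + correction = 66.0 + (-1.1) = 64.9 dBA


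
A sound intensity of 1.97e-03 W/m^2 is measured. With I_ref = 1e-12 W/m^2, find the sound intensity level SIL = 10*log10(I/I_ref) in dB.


I / I_ref = 1.97e-03 / 1e-12 = 1.97e+09
SIL = 10 * log10(1.97e+09) = 92.945 dB


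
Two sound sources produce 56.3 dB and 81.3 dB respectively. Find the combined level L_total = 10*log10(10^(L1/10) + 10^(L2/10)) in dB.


10^(56.3/10) = 426580
10^(81.3/10) = 1.34896e+08
Sum = 426580 + 1.34896e+08 = 1.35323e+08
L_total = 10*log10(1.35323e+08) = 81.314 dB


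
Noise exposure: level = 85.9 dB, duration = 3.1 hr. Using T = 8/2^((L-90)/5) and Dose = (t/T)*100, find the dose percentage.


T_allowed = 8 / 2^((85.9 - 90)/5) = 14.1232 hr
Dose = 3.1 / 14.1232 * 100 = 21.95 %


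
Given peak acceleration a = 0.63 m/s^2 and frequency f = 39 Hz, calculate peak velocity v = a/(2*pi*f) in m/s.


omega = 2*pi*f = 2*pi*39 = 245.044 rad/s
v = a / omega = 0.63 / 245.044 = 0.002571 m/s


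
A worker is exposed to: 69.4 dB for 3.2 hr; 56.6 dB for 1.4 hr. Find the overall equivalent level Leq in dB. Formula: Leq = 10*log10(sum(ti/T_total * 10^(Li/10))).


T_total = 3.2 + 1.4 = 4.6 hr
(3.2/4.6) * 10^(69.4/10) = 6.05888e+06
(1.4/4.6) * 10^(56.6/10) = 139114
Sum = 6.05888e+06 + 139114 = 6.19799e+06
Leq = 10*log10(6.19799e+06) = 67.923 dB


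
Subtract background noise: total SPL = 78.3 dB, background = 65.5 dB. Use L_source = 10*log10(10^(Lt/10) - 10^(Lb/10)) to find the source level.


10^(78.3/10) = 6.76083e+07
10^(65.5/10) = 3.54813e+06
Difference = 6.76083e+07 - 3.54813e+06 = 6.40602e+07
L_source = 10*log10(6.40602e+07) = 78.066 dB


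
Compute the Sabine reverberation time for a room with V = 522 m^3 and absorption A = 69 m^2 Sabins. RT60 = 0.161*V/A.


RT60 = 0.161 * 522 / 69 = 1.218 s


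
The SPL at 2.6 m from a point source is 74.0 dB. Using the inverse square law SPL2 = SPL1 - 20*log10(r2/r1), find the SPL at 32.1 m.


r2/r1 = 32.1/2.6 = 12.3462
Correction = 20*log10(12.3462) = 21.8307 dB
SPL2 = 74.0 - 21.8307 = 52.169 dB


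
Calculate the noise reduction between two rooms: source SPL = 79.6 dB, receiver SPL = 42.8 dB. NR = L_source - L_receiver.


NR = L_source - L_receiver (difference between source and receiving room levels)
NR = 79.6 - 42.8 = 36.8 dB


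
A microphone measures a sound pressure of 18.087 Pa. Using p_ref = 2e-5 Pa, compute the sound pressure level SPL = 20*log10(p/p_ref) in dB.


p / p_ref = 18.087 / 2e-5 = 904350
SPL = 20 * log10(904350) = 119.13 dB


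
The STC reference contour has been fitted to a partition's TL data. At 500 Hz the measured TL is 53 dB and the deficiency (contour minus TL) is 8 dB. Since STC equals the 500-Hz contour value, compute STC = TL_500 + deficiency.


By ASTM E413, STC = value of the fitted reference contour at 500 Hz.
Contour value at 500 Hz = TL_500 + deficiency = 53 + 8 = 61
STC = 61


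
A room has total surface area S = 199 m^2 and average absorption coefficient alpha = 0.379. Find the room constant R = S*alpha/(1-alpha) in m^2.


R = 199 * 0.379 / (1 - 0.379) = 121.45 m^2


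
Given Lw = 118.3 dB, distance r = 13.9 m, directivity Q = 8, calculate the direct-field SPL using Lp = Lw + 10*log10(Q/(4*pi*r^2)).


4*pi*r^2 = 4*pi*13.9^2 = 2427.95 m^2
Q / (4*pi*r^2) = 8 / 2427.95 = 0.00329496
Lp = 118.3 + 10*log10(0.00329496) = 93.479 dB


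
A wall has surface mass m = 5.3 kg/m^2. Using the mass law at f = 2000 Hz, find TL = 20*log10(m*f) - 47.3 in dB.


m * f = 5.3 * 2000 = 10600
20*log10(10600) = 80.5061 dB
TL = 80.5061 - 47.3 = 33.206 dB


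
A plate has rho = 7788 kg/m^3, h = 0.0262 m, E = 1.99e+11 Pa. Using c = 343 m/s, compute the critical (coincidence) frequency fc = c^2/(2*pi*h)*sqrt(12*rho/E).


12*rho/E = 12*7788/1.99e+11 = 4.69628e-07
sqrt(12*rho/E) = sqrt(4.69628e-07) = 0.000685294
c^2/(2*pi*h) = 343^2/(2*pi*0.0262) = 714673
fc = 714673 * 0.000685294 = 489.76 Hz


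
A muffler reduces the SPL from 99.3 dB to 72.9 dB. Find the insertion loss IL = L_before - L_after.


Insertion loss = SPL without muffler - SPL with muffler
IL = 99.3 - 72.9 = 26.4 dB


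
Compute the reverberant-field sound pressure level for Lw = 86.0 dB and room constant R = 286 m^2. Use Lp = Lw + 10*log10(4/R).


4/R = 4/286 = 0.013986
Lp = 86.0 + 10*log10(0.013986) = 67.457 dB


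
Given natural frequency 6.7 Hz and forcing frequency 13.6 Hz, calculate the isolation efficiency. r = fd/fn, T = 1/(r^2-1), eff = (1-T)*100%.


r = 13.6 / 6.7 = 2.02985
r^2 - 1 = 2.02985^2 - 1 = 3.12029
T = 1/3.12029 = 0.320483
Efficiency = (1 - 0.320483)*100 = 67.952 %


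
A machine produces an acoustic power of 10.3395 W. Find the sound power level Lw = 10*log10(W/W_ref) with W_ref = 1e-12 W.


W / W_ref = 10.3395 / 1e-12 = 1.03395e+13
Lw = 10 * log10(1.03395e+13) = 130.14 dB


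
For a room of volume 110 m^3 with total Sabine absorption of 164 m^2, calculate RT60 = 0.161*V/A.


RT60 = 0.161 * 110 / 164 = 0.10799 s


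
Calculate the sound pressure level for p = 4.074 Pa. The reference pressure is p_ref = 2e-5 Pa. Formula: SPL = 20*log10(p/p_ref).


p / p_ref = 4.074 / 2e-5 = 203700
SPL = 20 * log10(203700) = 106.18 dB


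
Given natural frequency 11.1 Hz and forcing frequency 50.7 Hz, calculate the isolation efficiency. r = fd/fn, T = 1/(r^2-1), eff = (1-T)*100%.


r = 50.7 / 11.1 = 4.56757
r^2 - 1 = 4.56757^2 - 1 = 19.8627
T = 1/19.8627 = 0.0503456
Efficiency = (1 - 0.0503456)*100 = 94.965 %


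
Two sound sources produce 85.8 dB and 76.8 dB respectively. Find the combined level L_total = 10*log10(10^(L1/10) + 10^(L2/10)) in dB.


10^(85.8/10) = 3.80189e+08
10^(76.8/10) = 4.7863e+07
Sum = 3.80189e+08 + 4.7863e+07 = 4.28052e+08
L_total = 10*log10(4.28052e+08) = 86.315 dB


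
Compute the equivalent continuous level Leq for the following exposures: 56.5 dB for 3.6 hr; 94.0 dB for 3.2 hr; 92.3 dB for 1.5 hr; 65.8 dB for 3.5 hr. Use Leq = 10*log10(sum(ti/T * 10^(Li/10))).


T_total = 3.6 + 3.2 + 1.5 + 3.5 = 11.8 hr
(3.6/11.8) * 10^(56.5/10) = 136276
(3.2/11.8) * 10^(94.0/10) = 6.8119e+08
(1.5/11.8) * 10^(92.3/10) = 2.15878e+08
(3.5/11.8) * 10^(65.8/10) = 1.12768e+06
Sum = 136276 + 6.8119e+08 + 2.15878e+08 + 1.12768e+06 = 8.98332e+08
Leq = 10*log10(8.98332e+08) = 89.534 dB


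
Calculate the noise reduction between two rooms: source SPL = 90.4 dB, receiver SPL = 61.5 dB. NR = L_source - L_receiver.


NR = L_source - L_receiver (difference between source and receiving room levels)
NR = 90.4 - 61.5 = 28.9 dB


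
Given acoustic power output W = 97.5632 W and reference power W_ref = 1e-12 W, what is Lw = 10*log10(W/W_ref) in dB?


W / W_ref = 97.5632 / 1e-12 = 9.75632e+13
Lw = 10 * log10(9.75632e+13) = 139.89 dB


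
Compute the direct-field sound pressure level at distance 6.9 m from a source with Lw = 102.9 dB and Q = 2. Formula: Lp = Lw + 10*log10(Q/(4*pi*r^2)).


4*pi*r^2 = 4*pi*6.9^2 = 598.285 m^2
Q / (4*pi*r^2) = 2 / 598.285 = 0.00334289
Lp = 102.9 + 10*log10(0.00334289) = 78.141 dB


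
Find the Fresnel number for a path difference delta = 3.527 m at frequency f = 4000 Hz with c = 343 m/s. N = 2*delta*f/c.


N = 2*delta*f/c = 2*delta/lambda, where lambda = c/f
lambda = 343 / 4000 = 0.08575 m
N = 2 * 3.527 / 0.08575 = 82.262


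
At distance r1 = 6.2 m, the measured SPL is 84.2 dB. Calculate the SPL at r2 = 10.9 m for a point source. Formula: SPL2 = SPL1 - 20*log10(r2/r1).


r2/r1 = 10.9/6.2 = 1.75806
Correction = 20*log10(1.75806) = 4.90067 dB
SPL2 = 84.2 - 4.90067 = 79.299 dB


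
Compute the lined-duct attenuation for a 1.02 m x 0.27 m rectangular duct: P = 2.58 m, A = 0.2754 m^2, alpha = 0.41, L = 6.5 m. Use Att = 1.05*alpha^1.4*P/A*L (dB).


alpha^1.4 = 0.41^1.4 = 0.28701
Attenuation rate = 1.05 * alpha^1.4 * P / A
= 1.05 * 0.28701 * 2.58 / 0.2754 = 2.8232 dB/m
Total Att = 2.8232 * 6.5 = 18.351 dB


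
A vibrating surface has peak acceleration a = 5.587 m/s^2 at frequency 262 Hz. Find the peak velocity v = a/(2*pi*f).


omega = 2*pi*f = 2*pi*262 = 1646.19 rad/s
v = a / omega = 5.587 / 1646.19 = 0.0033939 m/s


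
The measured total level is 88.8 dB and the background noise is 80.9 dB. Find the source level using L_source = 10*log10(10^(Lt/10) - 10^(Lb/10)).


10^(88.8/10) = 7.58578e+08
10^(80.9/10) = 1.23027e+08
Difference = 7.58578e+08 - 1.23027e+08 = 6.35551e+08
L_source = 10*log10(6.35551e+08) = 88.032 dB


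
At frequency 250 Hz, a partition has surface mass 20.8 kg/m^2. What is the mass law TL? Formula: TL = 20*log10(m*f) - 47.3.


m * f = 20.8 * 250 = 5200
20*log10(5200) = 74.3201 dB
TL = 74.3201 - 47.3 = 27.02 dB


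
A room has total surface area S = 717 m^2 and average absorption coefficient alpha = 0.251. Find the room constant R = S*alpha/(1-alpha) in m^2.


R = 717 * 0.251 / (1 - 0.251) = 240.28 m^2


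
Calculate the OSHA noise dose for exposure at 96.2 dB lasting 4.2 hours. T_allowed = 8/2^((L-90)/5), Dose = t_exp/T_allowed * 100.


T_allowed = 8 / 2^((96.2 - 90)/5) = 3.38698 hr
Dose = 4.2 / 3.38698 * 100 = 124 %


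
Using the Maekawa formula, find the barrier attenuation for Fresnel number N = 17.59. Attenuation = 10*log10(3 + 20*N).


3 + 20*N = 3 + 20*17.59 = 354.8
Att = 10*log10(354.8) = 25.5 dB


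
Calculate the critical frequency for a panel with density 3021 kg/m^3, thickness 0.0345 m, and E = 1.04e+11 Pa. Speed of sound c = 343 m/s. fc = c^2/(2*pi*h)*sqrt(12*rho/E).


12*rho/E = 12*3021/1.04e+11 = 3.48577e-07
sqrt(12*rho/E) = sqrt(3.48577e-07) = 0.000590404
c^2/(2*pi*h) = 343^2/(2*pi*0.0345) = 542737
fc = 542737 * 0.000590404 = 320.43 Hz


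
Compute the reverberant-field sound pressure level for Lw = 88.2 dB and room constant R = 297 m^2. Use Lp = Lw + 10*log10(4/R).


4/R = 4/297 = 0.013468
Lp = 88.2 + 10*log10(0.013468) = 69.493 dB


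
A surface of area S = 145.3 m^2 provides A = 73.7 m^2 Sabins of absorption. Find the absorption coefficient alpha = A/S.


Absorption coefficient = absorbed power / incident power
alpha = A / S = 73.7 / 145.3 = 0.50723


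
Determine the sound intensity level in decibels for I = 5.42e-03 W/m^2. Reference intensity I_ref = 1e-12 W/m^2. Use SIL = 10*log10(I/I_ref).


I / I_ref = 5.42e-03 / 1e-12 = 5.42e+09
SIL = 10 * log10(5.42e+09) = 97.34 dB


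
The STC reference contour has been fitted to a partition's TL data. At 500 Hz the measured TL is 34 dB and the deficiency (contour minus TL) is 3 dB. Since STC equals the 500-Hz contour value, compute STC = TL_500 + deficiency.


By ASTM E413, STC = value of the fitted reference contour at 500 Hz.
Contour value at 500 Hz = TL_500 + deficiency = 34 + 3 = 37
STC = 37


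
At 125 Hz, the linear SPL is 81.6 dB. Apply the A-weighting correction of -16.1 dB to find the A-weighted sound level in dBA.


A-weighting table: 125 Hz -> -16.1 dB correction
SPL_A = SPL + correction = 81.6 + (-16.1) = 65.5 dBA


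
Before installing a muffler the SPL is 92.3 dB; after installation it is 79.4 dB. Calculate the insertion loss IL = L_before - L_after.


Insertion loss = SPL without muffler - SPL with muffler
IL = 92.3 - 79.4 = 12.9 dB


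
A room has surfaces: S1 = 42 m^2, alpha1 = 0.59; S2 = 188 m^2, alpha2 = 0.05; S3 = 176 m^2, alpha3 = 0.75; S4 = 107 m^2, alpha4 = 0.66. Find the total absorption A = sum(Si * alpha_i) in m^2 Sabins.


42 * 0.59 = 24.78
188 * 0.05 = 9.4
176 * 0.75 = 132
107 * 0.66 = 70.62
A_total = 24.78 + 9.4 + 132 + 70.62 = 236.8 m^2


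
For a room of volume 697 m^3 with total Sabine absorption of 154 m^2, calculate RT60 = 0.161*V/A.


RT60 = 0.161 * 697 / 154 = 0.72868 s


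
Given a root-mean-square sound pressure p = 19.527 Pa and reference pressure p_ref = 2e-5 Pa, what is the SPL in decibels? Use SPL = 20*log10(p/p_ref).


p / p_ref = 19.527 / 2e-5 = 976350
SPL = 20 * log10(976350) = 119.79 dB


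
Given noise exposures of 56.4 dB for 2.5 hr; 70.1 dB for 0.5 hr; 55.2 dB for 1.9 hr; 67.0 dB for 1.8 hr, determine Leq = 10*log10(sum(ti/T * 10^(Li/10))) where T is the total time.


T_total = 2.5 + 0.5 + 1.9 + 1.8 = 6.7 hr
(2.5/6.7) * 10^(56.4/10) = 162879
(0.5/6.7) * 10^(70.1/10) = 763651
(1.9/6.7) * 10^(55.2/10) = 93902.9
(1.8/6.7) * 10^(67.0/10) = 1.34647e+06
Sum = 162879 + 763651 + 93902.9 + 1.34647e+06 = 2.3669e+06
Leq = 10*log10(2.3669e+06) = 63.742 dB


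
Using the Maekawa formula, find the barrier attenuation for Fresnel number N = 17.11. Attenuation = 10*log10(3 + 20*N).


3 + 20*N = 3 + 20*17.11 = 345.2
Att = 10*log10(345.2) = 25.381 dB


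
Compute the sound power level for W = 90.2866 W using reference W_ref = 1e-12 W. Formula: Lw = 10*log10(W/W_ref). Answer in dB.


W / W_ref = 90.2866 / 1e-12 = 9.02866e+13
Lw = 10 * log10(9.02866e+13) = 139.56 dB


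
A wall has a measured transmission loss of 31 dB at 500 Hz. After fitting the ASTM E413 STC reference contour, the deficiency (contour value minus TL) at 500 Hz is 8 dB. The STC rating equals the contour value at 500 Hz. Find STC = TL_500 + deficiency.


By ASTM E413, STC = value of the fitted reference contour at 500 Hz.
Contour value at 500 Hz = TL_500 + deficiency = 31 + 8 = 39
STC = 39


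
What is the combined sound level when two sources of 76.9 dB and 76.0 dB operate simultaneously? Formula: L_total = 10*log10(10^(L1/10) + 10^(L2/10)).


10^(76.9/10) = 4.89779e+07
10^(76.0/10) = 3.98107e+07
Sum = 4.89779e+07 + 3.98107e+07 = 8.87886e+07
L_total = 10*log10(8.87886e+07) = 79.484 dB


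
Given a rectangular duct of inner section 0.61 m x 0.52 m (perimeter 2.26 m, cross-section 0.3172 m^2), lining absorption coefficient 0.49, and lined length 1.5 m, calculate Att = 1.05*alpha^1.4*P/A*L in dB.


alpha^1.4 = 0.49^1.4 = 0.368362
Attenuation rate = 1.05 * alpha^1.4 * P / A
= 1.05 * 0.368362 * 2.26 / 0.3172 = 2.75575 dB/m
Total Att = 2.75575 * 1.5 = 4.1336 dB


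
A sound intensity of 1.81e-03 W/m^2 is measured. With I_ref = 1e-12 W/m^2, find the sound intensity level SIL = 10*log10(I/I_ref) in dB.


I / I_ref = 1.81e-03 / 1e-12 = 1.81e+09
SIL = 10 * log10(1.81e+09) = 92.577 dB


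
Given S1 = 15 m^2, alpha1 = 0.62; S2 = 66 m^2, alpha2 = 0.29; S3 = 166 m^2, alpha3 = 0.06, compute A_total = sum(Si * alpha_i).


15 * 0.62 = 9.3
66 * 0.29 = 19.14
166 * 0.06 = 9.96
A_total = 9.3 + 19.14 + 9.96 = 38.4 m^2


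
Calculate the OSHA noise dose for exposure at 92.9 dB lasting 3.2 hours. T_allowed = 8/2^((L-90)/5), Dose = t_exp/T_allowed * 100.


T_allowed = 8 / 2^((92.9 - 90)/5) = 5.35171 hr
Dose = 3.2 / 5.35171 * 100 = 59.794 %


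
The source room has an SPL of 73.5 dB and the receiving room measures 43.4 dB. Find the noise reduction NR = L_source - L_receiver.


NR = L_source - L_receiver (difference between source and receiving room levels)
NR = 73.5 - 43.4 = 30.1 dB


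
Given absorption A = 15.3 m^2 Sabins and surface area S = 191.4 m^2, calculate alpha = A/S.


Absorption coefficient = absorbed power / incident power
alpha = A / S = 15.3 / 191.4 = 0.079937


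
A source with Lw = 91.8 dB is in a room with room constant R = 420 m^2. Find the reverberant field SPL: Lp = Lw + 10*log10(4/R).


4/R = 4/420 = 0.00952381
Lp = 91.8 + 10*log10(0.00952381) = 71.588 dB


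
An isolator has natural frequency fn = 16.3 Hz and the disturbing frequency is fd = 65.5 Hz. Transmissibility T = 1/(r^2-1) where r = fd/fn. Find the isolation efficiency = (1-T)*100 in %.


r = 65.5 / 16.3 = 4.0184
r^2 - 1 = 4.0184^2 - 1 = 15.1475
T = 1/15.1475 = 0.0660175
Efficiency = (1 - 0.0660175)*100 = 93.398 %


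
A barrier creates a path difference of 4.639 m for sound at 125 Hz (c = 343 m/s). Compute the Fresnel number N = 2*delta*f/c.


N = 2*delta*f/c = 2*delta/lambda, where lambda = c/f
lambda = 343 / 125 = 2.744 m
N = 2 * 4.639 / 2.744 = 3.3812


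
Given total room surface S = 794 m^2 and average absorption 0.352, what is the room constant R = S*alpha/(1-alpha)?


R = 794 * 0.352 / (1 - 0.352) = 431.31 m^2


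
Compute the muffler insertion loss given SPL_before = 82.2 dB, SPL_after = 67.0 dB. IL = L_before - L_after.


Insertion loss = SPL without muffler - SPL with muffler
IL = 82.2 - 67.0 = 15.2 dB


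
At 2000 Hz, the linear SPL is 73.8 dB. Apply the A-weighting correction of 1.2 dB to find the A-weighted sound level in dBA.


A-weighting table: 2000 Hz -> 1.2 dB correction
SPL_A = SPL + correction = 73.8 + (1.2) = 75 dBA


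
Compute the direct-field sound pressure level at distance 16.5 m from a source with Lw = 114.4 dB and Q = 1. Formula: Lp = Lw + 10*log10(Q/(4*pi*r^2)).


4*pi*r^2 = 4*pi*16.5^2 = 3421.19 m^2
Q / (4*pi*r^2) = 1 / 3421.19 = 0.000292296
Lp = 114.4 + 10*log10(0.000292296) = 79.058 dB


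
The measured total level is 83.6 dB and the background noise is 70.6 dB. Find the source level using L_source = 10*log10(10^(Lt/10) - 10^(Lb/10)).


10^(83.6/10) = 2.29087e+08
10^(70.6/10) = 1.14815e+07
Difference = 2.29087e+08 - 1.14815e+07 = 2.17606e+08
L_source = 10*log10(2.17606e+08) = 83.377 dB


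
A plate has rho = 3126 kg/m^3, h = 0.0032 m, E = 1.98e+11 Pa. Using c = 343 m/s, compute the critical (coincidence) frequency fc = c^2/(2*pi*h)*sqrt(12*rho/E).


12*rho/E = 12*3126/1.98e+11 = 1.89455e-07
sqrt(12*rho/E) = sqrt(1.89455e-07) = 0.000435264
c^2/(2*pi*h) = 343^2/(2*pi*0.0032) = 5.85138e+06
fc = 5.85138e+06 * 0.000435264 = 2546.9 Hz


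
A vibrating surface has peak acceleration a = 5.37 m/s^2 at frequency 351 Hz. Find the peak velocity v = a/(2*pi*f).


omega = 2*pi*f = 2*pi*351 = 2205.4 rad/s
v = a / omega = 5.37 / 2205.4 = 0.0024349 m/s


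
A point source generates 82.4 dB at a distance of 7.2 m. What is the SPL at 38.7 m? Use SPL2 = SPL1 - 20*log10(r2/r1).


r2/r1 = 38.7/7.2 = 5.375
Correction = 20*log10(5.375) = 14.6076 dB
SPL2 = 82.4 - 14.6076 = 67.792 dB


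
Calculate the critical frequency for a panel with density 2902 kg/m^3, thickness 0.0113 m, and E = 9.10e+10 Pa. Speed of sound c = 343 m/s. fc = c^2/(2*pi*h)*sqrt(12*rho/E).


12*rho/E = 12*2902/9.10e+10 = 3.82681e-07
sqrt(12*rho/E) = sqrt(3.82681e-07) = 0.000618612
c^2/(2*pi*h) = 343^2/(2*pi*0.0113) = 1.65703e+06
fc = 1.65703e+06 * 0.000618612 = 1025.1 Hz


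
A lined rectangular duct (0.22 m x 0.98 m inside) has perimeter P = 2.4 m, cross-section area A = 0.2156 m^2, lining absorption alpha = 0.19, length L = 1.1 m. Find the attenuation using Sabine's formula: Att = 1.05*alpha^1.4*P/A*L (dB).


alpha^1.4 = 0.19^1.4 = 0.0977811
Attenuation rate = 1.05 * alpha^1.4 * P / A
= 1.05 * 0.0977811 * 2.4 / 0.2156 = 1.1429 dB/m
Total Att = 1.1429 * 1.1 = 1.2572 dB


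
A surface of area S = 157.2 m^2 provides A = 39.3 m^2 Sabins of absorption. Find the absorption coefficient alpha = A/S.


Absorption coefficient = absorbed power / incident power
alpha = A / S = 39.3 / 157.2 = 0.25


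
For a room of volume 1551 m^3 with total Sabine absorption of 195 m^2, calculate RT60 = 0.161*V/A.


RT60 = 0.161 * 1551 / 195 = 1.2806 s


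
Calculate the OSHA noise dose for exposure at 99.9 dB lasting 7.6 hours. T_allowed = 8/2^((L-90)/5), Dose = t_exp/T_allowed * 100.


T_allowed = 8 / 2^((99.9 - 90)/5) = 2.02792 hr
Dose = 7.6 / 2.02792 * 100 = 374.77 %


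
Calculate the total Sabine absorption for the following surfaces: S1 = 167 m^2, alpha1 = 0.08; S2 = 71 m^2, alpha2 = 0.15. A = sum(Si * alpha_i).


167 * 0.08 = 13.36
71 * 0.15 = 10.65
A_total = 13.36 + 10.65 = 24.01 m^2


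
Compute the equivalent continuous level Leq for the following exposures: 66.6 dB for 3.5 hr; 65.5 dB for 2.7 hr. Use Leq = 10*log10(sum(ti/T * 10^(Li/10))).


T_total = 3.5 + 2.7 = 6.2 hr
(3.5/6.2) * 10^(66.6/10) = 2.58034e+06
(2.7/6.2) * 10^(65.5/10) = 1.54516e+06
Sum = 2.58034e+06 + 1.54516e+06 = 4.1255e+06
Leq = 10*log10(4.1255e+06) = 66.155 dB


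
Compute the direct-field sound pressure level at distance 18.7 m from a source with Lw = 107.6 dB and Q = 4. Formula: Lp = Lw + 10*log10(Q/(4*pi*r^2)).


4*pi*r^2 = 4*pi*18.7^2 = 4394.33 m^2
Q / (4*pi*r^2) = 4 / 4394.33 = 0.000910264
Lp = 107.6 + 10*log10(0.000910264) = 77.192 dB


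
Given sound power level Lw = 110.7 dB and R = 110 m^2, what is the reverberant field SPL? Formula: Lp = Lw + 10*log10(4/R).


4/R = 4/110 = 0.0363636
Lp = 110.7 + 10*log10(0.0363636) = 96.307 dB


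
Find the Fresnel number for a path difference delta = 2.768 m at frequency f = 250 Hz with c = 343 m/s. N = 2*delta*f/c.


N = 2*delta*f/c = 2*delta/lambda, where lambda = c/f
lambda = 343 / 250 = 1.372 m
N = 2 * 2.768 / 1.372 = 4.035


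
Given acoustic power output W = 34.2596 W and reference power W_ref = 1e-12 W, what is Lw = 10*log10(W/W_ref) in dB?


W / W_ref = 34.2596 / 1e-12 = 3.42596e+13
Lw = 10 * log10(3.42596e+13) = 135.35 dB


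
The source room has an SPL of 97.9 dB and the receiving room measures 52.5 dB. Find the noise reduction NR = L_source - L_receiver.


NR = L_source - L_receiver (difference between source and receiving room levels)
NR = 97.9 - 52.5 = 45.4 dB


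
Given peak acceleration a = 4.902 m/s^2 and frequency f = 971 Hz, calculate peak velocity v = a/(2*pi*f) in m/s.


omega = 2*pi*f = 2*pi*971 = 6100.97 rad/s
v = a / omega = 4.902 / 6100.97 = 0.00080348 m/s


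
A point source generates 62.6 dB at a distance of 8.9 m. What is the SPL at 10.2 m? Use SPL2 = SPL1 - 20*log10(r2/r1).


r2/r1 = 10.2/8.9 = 1.14607
Correction = 20*log10(1.14607) = 1.18422 dB
SPL2 = 62.6 - 1.18422 = 61.416 dB


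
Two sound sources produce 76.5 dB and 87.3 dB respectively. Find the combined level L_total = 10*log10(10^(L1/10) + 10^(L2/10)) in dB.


10^(76.5/10) = 4.46684e+07
10^(87.3/10) = 5.37032e+08
Sum = 4.46684e+07 + 5.37032e+08 = 5.817e+08
L_total = 10*log10(5.817e+08) = 87.647 dB


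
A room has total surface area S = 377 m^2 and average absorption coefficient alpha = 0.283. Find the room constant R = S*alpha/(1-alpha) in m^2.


R = 377 * 0.283 / (1 - 0.283) = 148.8 m^2


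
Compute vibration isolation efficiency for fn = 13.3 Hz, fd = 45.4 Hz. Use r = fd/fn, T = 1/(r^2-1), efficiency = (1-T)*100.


r = 45.4 / 13.3 = 3.41353
r^2 - 1 = 3.41353^2 - 1 = 10.6522
T = 1/10.6522 = 0.0938773
Efficiency = (1 - 0.0938773)*100 = 90.612 %


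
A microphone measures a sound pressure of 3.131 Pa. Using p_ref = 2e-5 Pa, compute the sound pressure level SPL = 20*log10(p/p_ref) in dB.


p / p_ref = 3.131 / 2e-5 = 156550
SPL = 20 * log10(156550) = 103.89 dB


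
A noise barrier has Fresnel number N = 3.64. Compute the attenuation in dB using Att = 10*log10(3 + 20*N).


3 + 20*N = 3 + 20*3.64 = 75.8
Att = 10*log10(75.8) = 18.797 dB


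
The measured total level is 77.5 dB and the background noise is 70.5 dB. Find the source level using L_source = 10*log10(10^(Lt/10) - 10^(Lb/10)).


10^(77.5/10) = 5.62341e+07
10^(70.5/10) = 1.12202e+07
Difference = 5.62341e+07 - 1.12202e+07 = 4.50139e+07
L_source = 10*log10(4.50139e+07) = 76.533 dB


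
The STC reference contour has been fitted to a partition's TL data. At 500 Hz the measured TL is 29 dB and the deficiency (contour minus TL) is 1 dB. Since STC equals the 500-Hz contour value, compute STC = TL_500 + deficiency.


By ASTM E413, STC = value of the fitted reference contour at 500 Hz.
Contour value at 500 Hz = TL_500 + deficiency = 29 + 1 = 30
STC = 30


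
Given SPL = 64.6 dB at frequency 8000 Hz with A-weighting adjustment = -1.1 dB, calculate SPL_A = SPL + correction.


A-weighting table: 8000 Hz -> -1.1 dB correction
SPL_A = SPL + correction = 64.6 + (-1.1) = 63.5 dBA


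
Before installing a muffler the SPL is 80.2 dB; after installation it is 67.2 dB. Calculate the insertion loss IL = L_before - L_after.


Insertion loss = SPL without muffler - SPL with muffler
IL = 80.2 - 67.2 = 13 dB


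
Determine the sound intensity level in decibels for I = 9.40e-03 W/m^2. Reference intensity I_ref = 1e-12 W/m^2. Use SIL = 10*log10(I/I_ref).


I / I_ref = 9.40e-03 / 1e-12 = 9.4e+09
SIL = 10 * log10(9.4e+09) = 99.731 dB


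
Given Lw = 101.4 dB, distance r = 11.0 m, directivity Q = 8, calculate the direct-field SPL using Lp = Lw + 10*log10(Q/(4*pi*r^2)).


4*pi*r^2 = 4*pi*11.0^2 = 1520.53 m^2
Q / (4*pi*r^2) = 8 / 1520.53 = 0.00526132
Lp = 101.4 + 10*log10(0.00526132) = 78.611 dB


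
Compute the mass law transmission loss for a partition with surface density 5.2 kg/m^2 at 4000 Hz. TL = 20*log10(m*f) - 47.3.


m * f = 5.2 * 4000 = 20800
20*log10(20800) = 86.3613 dB
TL = 86.3613 - 47.3 = 39.061 dB


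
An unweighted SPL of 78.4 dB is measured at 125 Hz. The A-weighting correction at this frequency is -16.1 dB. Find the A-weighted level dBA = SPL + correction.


A-weighting table: 125 Hz -> -16.1 dB correction
SPL_A = SPL + correction = 78.4 + (-16.1) = 62.3 dBA


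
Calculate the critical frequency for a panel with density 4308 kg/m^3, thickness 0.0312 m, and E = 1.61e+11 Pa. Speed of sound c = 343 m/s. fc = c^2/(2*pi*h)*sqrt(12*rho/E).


12*rho/E = 12*4308/1.61e+11 = 3.21093e-07
sqrt(12*rho/E) = sqrt(3.21093e-07) = 0.000566651
c^2/(2*pi*h) = 343^2/(2*pi*0.0312) = 600142
fc = 600142 * 0.000566651 = 340.07 Hz


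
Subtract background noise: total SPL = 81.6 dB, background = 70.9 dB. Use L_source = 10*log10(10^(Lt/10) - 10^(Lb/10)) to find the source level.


10^(81.6/10) = 1.44544e+08
10^(70.9/10) = 1.23027e+07
Difference = 1.44544e+08 - 1.23027e+07 = 1.32241e+08
L_source = 10*log10(1.32241e+08) = 81.214 dB


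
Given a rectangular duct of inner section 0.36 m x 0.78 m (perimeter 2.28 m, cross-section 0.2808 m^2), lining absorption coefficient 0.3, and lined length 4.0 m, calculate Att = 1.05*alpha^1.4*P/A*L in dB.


alpha^1.4 = 0.3^1.4 = 0.18534
Attenuation rate = 1.05 * alpha^1.4 * P / A
= 1.05 * 0.18534 * 2.28 / 0.2808 = 1.58014 dB/m
Total Att = 1.58014 * 4.0 = 6.3206 dB


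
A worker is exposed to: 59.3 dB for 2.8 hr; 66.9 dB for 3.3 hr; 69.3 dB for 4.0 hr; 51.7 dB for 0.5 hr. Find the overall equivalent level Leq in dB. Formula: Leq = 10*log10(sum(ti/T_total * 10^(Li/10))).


T_total = 2.8 + 3.3 + 4.0 + 0.5 = 10.6 hr
(2.8/10.6) * 10^(59.3/10) = 224829
(3.3/10.6) * 10^(66.9/10) = 1.52478e+06
(4.0/10.6) * 10^(69.3/10) = 3.21184e+06
(0.5/10.6) * 10^(51.7/10) = 6976.93
Sum = 224829 + 1.52478e+06 + 3.21184e+06 + 6976.93 = 4.96843e+06
Leq = 10*log10(4.96843e+06) = 66.962 dB
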